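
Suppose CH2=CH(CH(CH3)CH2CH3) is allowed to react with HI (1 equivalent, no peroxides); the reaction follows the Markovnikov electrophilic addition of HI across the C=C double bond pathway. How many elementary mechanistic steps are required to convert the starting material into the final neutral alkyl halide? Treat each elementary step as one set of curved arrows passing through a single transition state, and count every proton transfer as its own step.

Step 1: Electrophilic addition begins with the π(C=C) electrons forming a bond to the proton of HI. Following Markovnikov's rule, the resulting cation is secondary. The H–I bond breaks heterolytically, releasing I⁻.
Step 2: A hydride (H with its bonding pair) migrates from the adjacent sec-butyl carbon to the cationic centre — a 1,2-hydride shift — upgrading the secondary cation to a tertiary one.
Step 3: I⁻ captures the cation: a lone pair on I⁻ fills the empty p orbital, producing the alkyl halide product.
Total: 3 elementary steps.

3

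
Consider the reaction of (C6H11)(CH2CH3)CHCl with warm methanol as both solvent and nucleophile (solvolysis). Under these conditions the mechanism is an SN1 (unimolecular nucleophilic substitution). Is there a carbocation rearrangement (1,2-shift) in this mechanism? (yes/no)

The first-formed carbocation is secondary.
The adjacent cyclohexyl carbon already bears 2 other carbon substituents and has a hydrogen to migrate; after a 1,2-hydride shift from that carbon the positive charge sits on a tertiary centre.
Tertiary is more stable than secondary, so the shift occurs.

yes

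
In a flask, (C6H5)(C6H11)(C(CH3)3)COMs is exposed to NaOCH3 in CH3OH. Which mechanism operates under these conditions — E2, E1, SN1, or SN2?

Conditions: a strong base with a tertiary substrate bearing a β-hydrogen.
These conditions are the textbook signature of the E2 pathway.
A strong (often hindered) base removes a β-H in concert with loss of the leaving group — bimolecular elimination.

E2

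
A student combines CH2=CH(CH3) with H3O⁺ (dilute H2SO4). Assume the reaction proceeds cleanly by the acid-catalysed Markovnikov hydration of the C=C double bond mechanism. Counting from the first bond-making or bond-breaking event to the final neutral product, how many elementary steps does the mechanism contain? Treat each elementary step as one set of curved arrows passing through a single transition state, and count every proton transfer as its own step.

Step 1: The π electrons of the C=C bond attack a proton of H3O⁺; Markovnikov addition places the new C–H on the less-substituted alkene carbon, so the positive charge ends up on the more-substituted carbon — a secondary carbocation. H2O is released.
(No 1,2-shift: no single shift to an adjacent carbon would give a more stable cation.)
Step 2: Nucleophilic capture of the cation by H2O produces the protonated alcohol (an oxonium ion).
Step 3: Deprotonation of the oxonium ion by a water molecule delivers the neutral alcohol and regenerates the acid catalyst.
Total: 3 elementary steps.

3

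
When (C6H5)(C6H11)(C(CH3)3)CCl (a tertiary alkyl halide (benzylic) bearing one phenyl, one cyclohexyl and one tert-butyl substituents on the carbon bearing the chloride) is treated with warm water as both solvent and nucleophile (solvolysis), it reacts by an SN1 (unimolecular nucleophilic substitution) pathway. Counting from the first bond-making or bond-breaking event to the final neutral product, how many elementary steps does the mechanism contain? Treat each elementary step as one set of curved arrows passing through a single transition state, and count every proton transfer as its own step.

Step 1: Ionisation: the C–Cl σ-bond cleaves heterolytically; both bonding electrons depart with Cl⁻, leaving a tertiary carbocation at the α-carbon.
(No 1,2-shift: no single shift to an adjacent carbon would give a more stable cation.)
Step 2: Nucleophilic capture: the oxygen of H2O bonds to the cationic carbon, producing an oxonium-ion intermediate.
Step 3: Proton transfer from the O–H of the oxonium ion to a solvent molecule delivers the neutral alcohol.
Total: 3 elementary steps.

3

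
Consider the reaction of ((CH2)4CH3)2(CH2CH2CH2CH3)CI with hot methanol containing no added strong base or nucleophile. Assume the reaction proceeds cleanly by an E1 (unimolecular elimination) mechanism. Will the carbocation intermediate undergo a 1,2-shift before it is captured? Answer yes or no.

The first-formed carbocation is tertiary.
No single 1,2-shift to an adjacent carbon would produce a more-substituted cation than the one already present, so no rearrangement occurs.

no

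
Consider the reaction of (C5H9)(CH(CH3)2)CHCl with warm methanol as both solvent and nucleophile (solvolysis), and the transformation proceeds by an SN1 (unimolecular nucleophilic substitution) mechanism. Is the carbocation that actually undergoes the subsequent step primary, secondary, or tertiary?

Step 1: The C–Cl bond breaks with both electrons going to the chloride; Cl⁻ leaves and a secondary carbocation remains.
Step 2: Carbocation rearrangement: a 1,2-hydride shift from the adjacent cyclopentyl carbon converts the initially-formed secondary cation into the more stable tertiary cation.
The cation rearranges from secondary to tertiary via a 1,2-hydride shift from the adjacent cyclopentyl carbon; the tertiary cation is what reacts next.

tertiary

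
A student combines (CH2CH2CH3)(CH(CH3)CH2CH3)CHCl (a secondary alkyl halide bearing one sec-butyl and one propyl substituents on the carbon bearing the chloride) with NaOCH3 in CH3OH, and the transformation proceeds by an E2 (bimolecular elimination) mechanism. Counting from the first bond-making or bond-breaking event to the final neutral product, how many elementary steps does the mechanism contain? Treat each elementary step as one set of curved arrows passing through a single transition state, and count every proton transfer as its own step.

1

Step 1: The strong base CH3O⁻ removes a β-hydrogen; in the same concerted event the electrons of the breaking C–H bond form the new π(C=C) bond and the C–Cl σ-bond breaks, expelling Cl⁻. Anti-periplanar geometry; one transition state.
Total: 1 elementary step.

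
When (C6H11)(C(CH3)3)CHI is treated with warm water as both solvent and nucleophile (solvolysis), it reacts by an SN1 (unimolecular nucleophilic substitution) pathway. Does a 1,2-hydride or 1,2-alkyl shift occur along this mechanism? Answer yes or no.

yes

The first-formed carbocation is secondary.
The adjacent cyclohexyl carbon already bears 2 other carbon substituents and has a hydrogen to migrate; after a 1,2-hydride shift from that carbon the positive charge sits on a tertiary centre.
Tertiary is more stable than secondary, so the shift occurs.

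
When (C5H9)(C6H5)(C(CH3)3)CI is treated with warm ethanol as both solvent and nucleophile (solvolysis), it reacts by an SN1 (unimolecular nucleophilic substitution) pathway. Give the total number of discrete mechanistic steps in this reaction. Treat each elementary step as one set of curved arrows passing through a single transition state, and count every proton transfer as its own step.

Step 1: Rate-determining heterolysis of the C–I bond gives I⁻ and a tertiary carbocation.
(No 1,2-shift: no single shift to an adjacent carbon would give a more stable cation.)
Step 2: CH3CH2OH donates an oxygen lone pair into the empty p orbital of the cation, giving a protonated ether (an oxonium ion).
Step 3: Deprotonation of the oxonium oxygen by solvent ethanol yields the neutral ether.
Total: 3 elementary steps.

3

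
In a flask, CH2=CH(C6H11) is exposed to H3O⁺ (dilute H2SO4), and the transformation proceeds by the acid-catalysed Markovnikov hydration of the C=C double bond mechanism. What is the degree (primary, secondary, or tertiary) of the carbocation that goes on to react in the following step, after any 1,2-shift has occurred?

tertiary

Step 1: Protonation of the alkene by H3O⁺: the π bond acts as the nucleophile and picks up H⁺, giving the more stable (Markovnikov) secondary carbocation. H2O is released.
Step 2: A 1,2-hydride shift from the adjacent cyclohexyl carbon moves the positive charge from the secondary centre to an adjacent carbon, generating a more stable tertiary carbocation.
The cation rearranges from secondary to tertiary via a 1,2-hydride shift from the adjacent cyclohexyl carbon; the tertiary cation is what reacts next.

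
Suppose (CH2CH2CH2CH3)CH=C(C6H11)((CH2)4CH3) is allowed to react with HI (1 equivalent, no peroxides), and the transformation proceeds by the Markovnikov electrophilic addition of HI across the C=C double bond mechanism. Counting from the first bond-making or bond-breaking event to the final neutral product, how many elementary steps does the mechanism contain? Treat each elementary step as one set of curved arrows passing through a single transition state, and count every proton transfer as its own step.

2

Step 1: Electrophilic addition begins with the π(C=C) electrons forming a bond to the proton of HI. Following Markovnikov's rule, the resulting cation is tertiary. The H–I bond breaks heterolytically, releasing I⁻.
(No 1,2-shift: no single shift to an adjacent carbon would give a more stable cation.)
Step 2: I⁻ captures the cation: a lone pair on I⁻ fills the empty p orbital, producing the alkyl halide product.
Total: 2 elementary steps.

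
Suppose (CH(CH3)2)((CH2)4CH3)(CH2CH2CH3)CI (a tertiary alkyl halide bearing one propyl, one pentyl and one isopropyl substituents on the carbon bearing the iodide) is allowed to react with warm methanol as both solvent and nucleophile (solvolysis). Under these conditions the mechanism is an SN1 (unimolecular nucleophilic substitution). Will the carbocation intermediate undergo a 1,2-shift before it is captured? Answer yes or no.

no

The first-formed carbocation is tertiary.
No single 1,2-shift to an adjacent carbon would produce a more-substituted cation than the one already present, so no rearrangement occurs.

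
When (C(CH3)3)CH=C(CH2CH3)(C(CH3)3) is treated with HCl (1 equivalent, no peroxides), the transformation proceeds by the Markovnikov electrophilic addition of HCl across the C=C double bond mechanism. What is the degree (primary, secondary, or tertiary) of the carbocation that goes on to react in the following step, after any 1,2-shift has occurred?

tertiary

Step 1: Electrophilic addition begins with the π(C=C) electrons forming a bond to the proton of HCl. Following Markovnikov's rule, the resulting cation is tertiary. The H–Cl bond breaks heterolytically, releasing Cl⁻.
No single 1,2-shift to an adjacent carbon would give a more-substituted cation, so no rearrangement occurs.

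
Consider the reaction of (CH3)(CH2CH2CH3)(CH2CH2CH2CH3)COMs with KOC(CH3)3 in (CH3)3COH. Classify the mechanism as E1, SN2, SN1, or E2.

Conditions: a strong/bulky base with a tertiary substrate bearing a β-hydrogen.
These conditions are the textbook signature of the E2 pathway.
A strong (often hindered) base removes a β-H in concert with loss of the leaving group — bimolecular elimination.

E2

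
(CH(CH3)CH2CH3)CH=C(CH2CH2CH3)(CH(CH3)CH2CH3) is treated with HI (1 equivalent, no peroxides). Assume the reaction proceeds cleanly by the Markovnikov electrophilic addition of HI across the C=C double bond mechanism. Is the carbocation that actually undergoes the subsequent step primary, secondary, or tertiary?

tertiary

Step 1: The π electrons of the C=C bond attack a proton of HI; Markovnikov addition places the new C–H on the less-substituted alkene carbon, so the positive charge ends up on the more-substituted carbon — a tertiary carbocation. The H–I bond breaks heterolytically, releasing I⁻.
No single 1,2-shift to an adjacent carbon would give a more-substituted cation, so no rearrangement occurs.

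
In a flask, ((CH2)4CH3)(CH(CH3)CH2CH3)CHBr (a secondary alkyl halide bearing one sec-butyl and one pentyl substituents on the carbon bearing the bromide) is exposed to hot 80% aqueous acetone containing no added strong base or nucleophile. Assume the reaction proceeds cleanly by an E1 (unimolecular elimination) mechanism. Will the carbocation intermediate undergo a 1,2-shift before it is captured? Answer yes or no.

yes

The first-formed carbocation is secondary.
The adjacent sec-butyl carbon already bears 2 other carbon substituents and has a hydrogen to migrate; after a 1,2-hydride shift from that carbon the positive charge sits on a tertiary centre.
Tertiary is more stable than secondary, so the shift occurs.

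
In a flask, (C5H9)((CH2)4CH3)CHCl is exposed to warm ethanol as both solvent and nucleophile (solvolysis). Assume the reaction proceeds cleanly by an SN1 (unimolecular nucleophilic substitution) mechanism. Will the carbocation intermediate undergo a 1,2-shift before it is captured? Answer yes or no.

The first-formed carbocation is secondary.
The adjacent cyclopentyl carbon already bears 2 other carbon substituents and has a hydrogen to migrate; after a 1,2-hydride shift from that carbon the positive charge sits on a tertiary centre.
Tertiary is more stable than secondary, so the shift occurs.

yes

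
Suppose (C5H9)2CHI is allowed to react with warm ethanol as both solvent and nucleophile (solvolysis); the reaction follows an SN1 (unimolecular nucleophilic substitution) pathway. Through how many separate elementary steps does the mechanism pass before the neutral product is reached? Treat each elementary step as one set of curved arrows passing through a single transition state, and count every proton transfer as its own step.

4

Step 1: Rate-determining heterolysis of the C–I bond gives I⁻ and a secondary carbocation.
Step 2: A 1,2-hydride shift from the adjacent cyclopentyl carbon moves the positive charge from the secondary centre to an adjacent carbon, generating a more stable tertiary carbocation.
Step 3: CH3CH2OH donates an oxygen lone pair into the empty p orbital of the cation, giving a protonated ether (an oxonium ion).
Step 4: Deprotonation of the oxonium oxygen by solvent ethanol yields the neutral ether.
Total: 4 elementary steps.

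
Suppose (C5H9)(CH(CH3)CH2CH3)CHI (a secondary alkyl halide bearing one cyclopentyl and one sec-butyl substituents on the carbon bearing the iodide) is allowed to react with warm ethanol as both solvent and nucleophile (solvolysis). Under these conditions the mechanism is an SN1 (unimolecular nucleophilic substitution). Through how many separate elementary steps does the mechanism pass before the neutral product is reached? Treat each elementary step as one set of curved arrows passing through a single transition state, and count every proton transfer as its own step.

4

Step 1: Rate-determining heterolysis of the C–I bond gives I⁻ and a secondary carbocation.
Step 2: Carbocation rearrangement: a 1,2-hydride shift from the adjacent cyclopentyl carbon converts the initially-formed secondary cation into the more stable tertiary cation.
Step 3: CH3CH2OH donates an oxygen lone pair into the empty p orbital of the cation, giving a protonated ether (an oxonium ion).
Step 4: Proton transfer from the O–H of the oxonium ion to a solvent molecule delivers the neutral ether.
Total: 4 elementary steps.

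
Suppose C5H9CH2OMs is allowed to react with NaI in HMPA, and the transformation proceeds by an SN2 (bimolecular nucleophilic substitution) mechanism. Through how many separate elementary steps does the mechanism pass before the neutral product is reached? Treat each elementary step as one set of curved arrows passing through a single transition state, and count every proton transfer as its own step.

1

Step 1: I⁻ attacks the back face of the α-carbon while MsO⁻ departs with the C–O bonding pair — a single concerted displacement through a pentacoordinate transition state.
Total: 1 elementary step.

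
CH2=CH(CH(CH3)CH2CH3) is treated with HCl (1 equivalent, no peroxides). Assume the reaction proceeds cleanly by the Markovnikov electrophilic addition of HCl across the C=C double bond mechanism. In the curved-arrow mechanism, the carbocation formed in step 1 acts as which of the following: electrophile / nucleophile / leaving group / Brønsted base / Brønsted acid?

Step 3: The Cl⁻ anion donates a lone pair to the carbocation, forming the new C–Cl σ-bond and giving the neutral alkyl halide.
The carbocation formed in step 1 accepts an electron pair into an empty or π* orbital — it is the electrophile.

electrophile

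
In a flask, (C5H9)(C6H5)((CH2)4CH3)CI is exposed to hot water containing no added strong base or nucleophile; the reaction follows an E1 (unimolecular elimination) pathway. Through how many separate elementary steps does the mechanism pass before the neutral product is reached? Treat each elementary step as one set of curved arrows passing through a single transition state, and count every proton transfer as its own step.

Step 1: Ionisation: the C–I σ-bond cleaves heterolytically; both bonding electrons depart with I⁻, leaving a tertiary carbocation at the α-carbon.
(No 1,2-shift: no single shift to an adjacent carbon would give a more stable cation.)
Step 2: A weak base (a water molecule from the solvent) removes a proton from a carbon adjacent to the cationic centre; the electrons of that C–H bond become the new π(C=C) bond, giving the alkene.
Total: 2 elementary steps.

2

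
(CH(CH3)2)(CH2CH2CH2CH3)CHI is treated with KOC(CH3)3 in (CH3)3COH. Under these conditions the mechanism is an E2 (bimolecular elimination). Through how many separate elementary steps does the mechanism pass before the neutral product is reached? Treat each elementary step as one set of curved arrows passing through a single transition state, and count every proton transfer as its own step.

1

Step 1: In one step, (CH3)3CO⁻ pulls off a β-proton, the C–I bond cleaves, and a C=C double bond forms between the α- and β-carbons (E2, anti elimination).
Total: 1 elementary step.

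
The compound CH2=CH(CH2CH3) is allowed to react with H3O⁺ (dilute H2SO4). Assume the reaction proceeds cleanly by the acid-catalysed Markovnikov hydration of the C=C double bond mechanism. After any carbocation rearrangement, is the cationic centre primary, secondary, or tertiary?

secondary

Step 1: The π electrons of the C=C bond attack a proton of H3O⁺; Markovnikov addition places the new C–H on the less-substituted alkene carbon, so the positive charge ends up on the more-substituted carbon — a secondary carbocation. H2O is released.
No single 1,2-shift to an adjacent carbon would give a more-substituted cation, so no rearrangement occurs.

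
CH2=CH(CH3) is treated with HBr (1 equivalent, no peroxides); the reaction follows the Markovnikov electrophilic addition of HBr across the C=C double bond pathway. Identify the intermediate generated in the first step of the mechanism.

Step 1: Electrophilic addition begins with the π(C=C) electrons forming a bond to the proton of HBr. Following Markovnikov's rule, the resulting cation is secondary. The H–Br bond breaks heterolytically, releasing Br⁻.
After step 1 the species present is a secondary carbocation.

secondary carbocation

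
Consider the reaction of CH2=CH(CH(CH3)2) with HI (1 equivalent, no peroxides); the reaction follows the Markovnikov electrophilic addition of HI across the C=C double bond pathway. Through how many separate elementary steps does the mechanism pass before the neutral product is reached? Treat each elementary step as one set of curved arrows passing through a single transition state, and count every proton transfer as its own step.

Step 1: Protonation of the alkene by HI: the π bond acts as the nucleophile and picks up H⁺, giving the more stable (Markovnikov) secondary carbocation. The H–I bond breaks heterolytically, releasing I⁻.
Step 2: A hydride (H with its bonding pair) migrates from the adjacent isopropyl carbon to the cationic centre — a 1,2-hydride shift — upgrading the secondary cation to a tertiary one.
Step 3: Nucleophilic attack by I⁻ on the carbocation completes the addition, giving R–I.
Total: 3 elementary steps.

3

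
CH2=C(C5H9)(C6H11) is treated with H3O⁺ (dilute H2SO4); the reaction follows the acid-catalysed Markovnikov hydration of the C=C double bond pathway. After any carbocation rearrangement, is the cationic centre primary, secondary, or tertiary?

Step 1: Protonation of the alkene by H3O⁺: the π bond acts as the nucleophile and picks up H⁺, giving the more stable (Markovnikov) tertiary carbocation. H2O is released.
No single 1,2-shift to an adjacent carbon would give a more-substituted cation, so no rearrangement occurs.

tertiary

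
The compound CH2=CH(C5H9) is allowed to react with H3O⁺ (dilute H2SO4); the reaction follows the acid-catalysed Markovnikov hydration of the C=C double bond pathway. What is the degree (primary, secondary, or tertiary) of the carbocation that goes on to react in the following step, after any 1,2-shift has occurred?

Step 1: The π electrons of the C=C bond attack a proton of H3O⁺; Markovnikov addition places the new C–H on the less-substituted alkene carbon, so the positive charge ends up on the more-substituted carbon — a secondary carbocation. H2O is released.
Step 2: Carbocation rearrangement: a 1,2-hydride shift from the adjacent cyclopentyl carbon converts the initially-formed secondary cation into the more stable tertiary cation.
The cation rearranges from secondary to tertiary via a 1,2-hydride shift from the adjacent cyclopentyl carbon; the tertiary cation is what reacts next.

tertiary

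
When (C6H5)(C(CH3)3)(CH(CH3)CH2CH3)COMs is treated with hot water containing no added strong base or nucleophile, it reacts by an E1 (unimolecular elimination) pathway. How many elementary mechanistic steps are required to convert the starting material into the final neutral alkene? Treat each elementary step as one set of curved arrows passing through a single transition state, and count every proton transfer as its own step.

Step 1: Unassisted departure of MsO⁻ (taking the C–O bonding pair) generates a tertiary carbocation.
(No 1,2-shift: no single shift to an adjacent carbon would give a more stable cation.)
Step 2: A water molecule (solvent) deprotonates a β-carbon; as the C–H bond breaks, those electrons form the new alkene π bond.
Total: 2 elementary steps.

2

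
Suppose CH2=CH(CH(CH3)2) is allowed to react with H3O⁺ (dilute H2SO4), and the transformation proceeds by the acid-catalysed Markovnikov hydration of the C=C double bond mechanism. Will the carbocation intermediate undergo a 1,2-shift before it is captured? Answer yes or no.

The first-formed carbocation is secondary.
The adjacent isopropyl carbon already bears 2 other carbon substituents and has a hydrogen to migrate; after a 1,2-hydride shift from that carbon the positive charge sits on a tertiary centre.
Tertiary is more stable than secondary, so the shift occurs.

yes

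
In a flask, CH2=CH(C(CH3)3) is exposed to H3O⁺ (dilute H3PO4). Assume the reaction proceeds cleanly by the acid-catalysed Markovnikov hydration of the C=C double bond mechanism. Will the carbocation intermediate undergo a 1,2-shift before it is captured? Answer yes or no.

The first-formed carbocation is secondary.
The adjacent tert-butyl carbon has no hydrogen but bears methyl groups; migration of one methyl with its bonding pair (a 1,2-methyl shift) places the charge on a tertiary centre.
Tertiary is more stable than secondary, so the shift occurs.

yes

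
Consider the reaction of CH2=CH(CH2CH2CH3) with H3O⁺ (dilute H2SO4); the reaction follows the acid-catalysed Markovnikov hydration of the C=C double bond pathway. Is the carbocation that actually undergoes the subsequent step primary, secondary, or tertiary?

Step 1: Protonation of the alkene by H3O⁺: the π bond acts as the nucleophile and picks up H⁺, giving the more stable (Markovnikov) secondary carbocation. H2O is released.
No single 1,2-shift to an adjacent carbon would give a more-substituted cation, so no rearrangement occurs.

secondary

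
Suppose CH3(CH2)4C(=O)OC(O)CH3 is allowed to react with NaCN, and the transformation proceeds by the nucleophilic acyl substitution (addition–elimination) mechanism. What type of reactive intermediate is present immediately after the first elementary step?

Step 1: CN⁻ adds to the carbonyl carbon; the C=O π electrons shift onto oxygen and a tetrahedral alkoxide intermediate forms.
After step 1 the species present is a tetrahedral intermediate.

tetrahedral intermediate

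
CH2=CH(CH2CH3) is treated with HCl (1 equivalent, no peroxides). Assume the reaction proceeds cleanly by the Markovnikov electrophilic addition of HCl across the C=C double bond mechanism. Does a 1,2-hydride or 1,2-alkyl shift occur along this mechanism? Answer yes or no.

no

The first-formed carbocation is secondary.
No single 1,2-shift to an adjacent carbon would produce a more-substituted cation than the one already present, so no rearrangement occurs.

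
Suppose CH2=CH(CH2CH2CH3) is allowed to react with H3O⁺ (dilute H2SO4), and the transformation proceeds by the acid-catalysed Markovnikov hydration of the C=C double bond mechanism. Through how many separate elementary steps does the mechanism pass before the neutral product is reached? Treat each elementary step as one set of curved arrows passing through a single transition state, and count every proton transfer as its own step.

3

Step 1: Protonation of the alkene by H3O⁺: the π bond acts as the nucleophile and picks up H⁺, giving the more stable (Markovnikov) secondary carbocation. H2O is released.
(No 1,2-shift: no single shift to an adjacent carbon would give a more stable cation.)
Step 2: A lone pair on the oxygen of H2O attacks the carbocation, forming a C–O bond and an oxonium ion (a protonated alcohol).
Step 3: H2O removes a proton from the oxonium oxygen, regenerating H3O⁺ and giving the neutral alcohol.
Total: 3 elementary steps.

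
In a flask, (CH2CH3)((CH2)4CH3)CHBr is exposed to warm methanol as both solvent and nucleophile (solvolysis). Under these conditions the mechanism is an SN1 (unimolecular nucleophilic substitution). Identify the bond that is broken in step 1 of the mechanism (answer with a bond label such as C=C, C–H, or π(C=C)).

C–Br

Step 1: The C–Br bond breaks with both electrons going to the bromide; Br⁻ leaves and a secondary carbocation remains.
The bond broken in this step is the C–Br bond.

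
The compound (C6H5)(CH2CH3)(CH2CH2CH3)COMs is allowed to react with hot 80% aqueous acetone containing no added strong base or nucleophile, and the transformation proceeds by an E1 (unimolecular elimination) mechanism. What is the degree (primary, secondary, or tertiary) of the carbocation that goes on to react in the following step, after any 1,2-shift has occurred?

Step 1: Unassisted departure of MsO⁻ (taking the C–O bonding pair) generates a tertiary carbocation.
No single 1,2-shift to an adjacent carbon would give a more-substituted cation, so no rearrangement occurs.

tertiary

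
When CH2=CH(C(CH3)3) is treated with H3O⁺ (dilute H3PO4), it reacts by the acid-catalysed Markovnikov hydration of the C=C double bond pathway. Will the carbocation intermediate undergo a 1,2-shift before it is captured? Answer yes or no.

The first-formed carbocation is secondary.
The adjacent tert-butyl carbon has no hydrogen but bears methyl groups; migration of one methyl with its bonding pair (a 1,2-methyl shift) places the charge on a tertiary centre.
Tertiary is more stable than secondary, so the shift occurs.

yes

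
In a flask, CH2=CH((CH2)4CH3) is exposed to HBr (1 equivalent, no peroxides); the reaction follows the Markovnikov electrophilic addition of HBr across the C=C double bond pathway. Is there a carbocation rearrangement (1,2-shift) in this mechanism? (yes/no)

no

The first-formed carbocation is secondary.
No single 1,2-shift to an adjacent carbon would produce a more-substituted cation than the one already present, so no rearrangement occurs.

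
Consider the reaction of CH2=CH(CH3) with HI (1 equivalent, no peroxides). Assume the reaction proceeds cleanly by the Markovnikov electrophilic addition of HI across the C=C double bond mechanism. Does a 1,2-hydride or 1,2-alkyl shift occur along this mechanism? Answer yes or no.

no

The first-formed carbocation is secondary.
No single 1,2-shift to an adjacent carbon would produce a more-substituted cation than the one already present, so no rearrangement occurs.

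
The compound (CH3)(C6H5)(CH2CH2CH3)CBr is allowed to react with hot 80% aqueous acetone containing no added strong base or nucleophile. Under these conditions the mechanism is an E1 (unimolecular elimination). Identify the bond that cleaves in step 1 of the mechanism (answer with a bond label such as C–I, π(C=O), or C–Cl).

Step 1: Ionisation: the C–Br σ-bond cleaves heterolytically; both bonding electrons depart with Br⁻, leaving a tertiary carbocation at the α-carbon.
The bond broken in this step is the C–Br bond.

C–Br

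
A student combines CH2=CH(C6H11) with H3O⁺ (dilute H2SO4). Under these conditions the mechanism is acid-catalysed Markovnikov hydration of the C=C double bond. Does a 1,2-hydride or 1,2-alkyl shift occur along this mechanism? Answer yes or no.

The first-formed carbocation is secondary.
The adjacent cyclohexyl carbon already bears 2 other carbon substituents and has a hydrogen to migrate; after a 1,2-hydride shift from that carbon the positive charge sits on a tertiary centre.
Tertiary is more stable than secondary, so the shift occurs.

yes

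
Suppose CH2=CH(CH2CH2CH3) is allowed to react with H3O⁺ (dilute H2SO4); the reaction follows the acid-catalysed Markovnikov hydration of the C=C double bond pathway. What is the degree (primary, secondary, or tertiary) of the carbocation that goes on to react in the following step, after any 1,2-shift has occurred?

secondary

Step 1: Electrophilic addition begins with the π(C=C) electrons forming a bond to the proton of H3O⁺. Following Markovnikov's rule, the resulting cation is secondary. H2O is released.
No single 1,2-shift to an adjacent carbon would give a more-substituted cation, so no rearrangement occurs.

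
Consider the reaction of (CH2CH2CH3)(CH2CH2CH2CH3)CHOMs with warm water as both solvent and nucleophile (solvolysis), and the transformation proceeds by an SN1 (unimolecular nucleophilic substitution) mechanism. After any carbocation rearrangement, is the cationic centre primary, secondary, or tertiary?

secondary

Step 1: The C–O bond breaks with both electrons going to the mesylate; MsO⁻ leaves and a secondary carbocation remains.
No single 1,2-shift to an adjacent carbon would give a more-substituted cation, so no rearrangement occurs.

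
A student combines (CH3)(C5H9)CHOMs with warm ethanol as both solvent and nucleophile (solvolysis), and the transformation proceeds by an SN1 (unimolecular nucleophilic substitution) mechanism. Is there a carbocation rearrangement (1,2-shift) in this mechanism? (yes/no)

The first-formed carbocation is secondary.
The adjacent cyclopentyl carbon already bears 2 other carbon substituents and has a hydrogen to migrate; after a 1,2-hydride shift from that carbon the positive charge sits on a tertiary centre.
Tertiary is more stable than secondary, so the shift occurs.

yes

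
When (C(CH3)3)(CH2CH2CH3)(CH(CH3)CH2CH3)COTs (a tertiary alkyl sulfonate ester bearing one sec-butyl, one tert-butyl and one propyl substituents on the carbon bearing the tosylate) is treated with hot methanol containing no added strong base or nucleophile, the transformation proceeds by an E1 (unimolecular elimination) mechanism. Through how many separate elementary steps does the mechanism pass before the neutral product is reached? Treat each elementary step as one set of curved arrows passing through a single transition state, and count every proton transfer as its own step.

2

Step 1: Ionisation: the C–O σ-bond cleaves heterolytically; both bonding electrons depart with TsO⁻, leaving a tertiary carbocation at the α-carbon.
(No 1,2-shift: no single shift to an adjacent carbon would give a more stable cation.)
Step 2: A methanol molecule (solvent) deprotonates a β-carbon; as the C–H bond breaks, those electrons form the new alkene π bond.
Total: 2 elementary steps.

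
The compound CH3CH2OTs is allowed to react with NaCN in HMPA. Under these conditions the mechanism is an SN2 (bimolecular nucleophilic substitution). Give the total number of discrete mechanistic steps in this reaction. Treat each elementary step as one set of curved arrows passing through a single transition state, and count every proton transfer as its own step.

Step 1: Backside attack by CN⁻ on the carbon bearing the tosylate: the new C–C bond forms as the C–O bond breaks, with Walden inversion at carbon.
Total: 1 elementary step.

1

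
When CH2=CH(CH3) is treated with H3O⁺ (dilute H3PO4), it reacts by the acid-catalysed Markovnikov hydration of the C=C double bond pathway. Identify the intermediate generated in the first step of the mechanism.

secondary carbocation

Step 1: The π electrons of the C=C bond attack a proton of H3O⁺; Markovnikov addition places the new C–H on the less-substituted alkene carbon, so the positive charge ends up on the more-substituted carbon — a secondary carbocation. H2O is released.
After step 1 the species present is a secondary carbocation.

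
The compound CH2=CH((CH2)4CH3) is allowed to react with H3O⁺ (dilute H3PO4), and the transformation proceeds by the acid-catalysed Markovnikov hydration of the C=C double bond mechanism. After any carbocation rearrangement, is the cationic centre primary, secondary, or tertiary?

Step 1: Electrophilic addition begins with the π(C=C) electrons forming a bond to the proton of H3O⁺. Following Markovnikov's rule, the resulting cation is secondary. H2O is released.
No single 1,2-shift to an adjacent carbon would give a more-substituted cation, so no rearrangement occurs.

secondary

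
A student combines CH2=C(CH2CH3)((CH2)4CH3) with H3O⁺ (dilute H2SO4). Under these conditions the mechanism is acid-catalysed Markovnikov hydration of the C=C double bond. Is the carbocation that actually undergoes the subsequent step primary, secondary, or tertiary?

tertiary

Step 1: Protonation of the alkene by H3O⁺: the π bond acts as the nucleophile and picks up H⁺, giving the more stable (Markovnikov) tertiary carbocation. H2O is released.
No single 1,2-shift to an adjacent carbon would give a more-substituted cation, so no rearrangement occurs.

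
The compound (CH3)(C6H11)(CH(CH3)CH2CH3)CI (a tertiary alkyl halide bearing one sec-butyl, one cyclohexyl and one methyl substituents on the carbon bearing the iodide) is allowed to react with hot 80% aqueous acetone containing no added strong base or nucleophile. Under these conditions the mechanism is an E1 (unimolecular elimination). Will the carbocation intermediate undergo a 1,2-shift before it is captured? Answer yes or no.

no

The first-formed carbocation is tertiary.
No single 1,2-shift to an adjacent carbon would produce a more-substituted cation than the one already present, so no rearrangement occurs.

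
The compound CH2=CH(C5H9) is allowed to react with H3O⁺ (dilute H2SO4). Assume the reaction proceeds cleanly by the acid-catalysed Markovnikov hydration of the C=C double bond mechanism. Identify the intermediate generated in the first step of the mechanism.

Step 1: Protonation of the alkene by H3O⁺: the π bond acts as the nucleophile and picks up H⁺, giving the more stable (Markovnikov) secondary carbocation. H2O is released.
After step 1 the species present is a secondary carbocation.

secondary carbocation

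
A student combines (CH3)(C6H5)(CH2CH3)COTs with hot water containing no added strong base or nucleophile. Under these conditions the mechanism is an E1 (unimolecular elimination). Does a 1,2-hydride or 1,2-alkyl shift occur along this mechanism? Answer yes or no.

The first-formed carbocation is tertiary.
No single 1,2-shift to an adjacent carbon would produce a more-substituted cation than the one already present, so no rearrangement occurs.

no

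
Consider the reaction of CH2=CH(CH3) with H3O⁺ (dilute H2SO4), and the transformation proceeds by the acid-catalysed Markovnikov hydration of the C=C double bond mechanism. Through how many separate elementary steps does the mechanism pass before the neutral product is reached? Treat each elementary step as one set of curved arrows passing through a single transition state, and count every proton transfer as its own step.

Step 1: Electrophilic addition begins with the π(C=C) electrons forming a bond to the proton of H3O⁺. Following Markovnikov's rule, the resulting cation is secondary. H2O is released.
(No 1,2-shift: no single shift to an adjacent carbon would give a more stable cation.)
Step 2: Nucleophilic capture of the cation by H2O produces the protonated alcohol (an oxonium ion).
Step 3: Deprotonation of the oxonium ion by a water molecule delivers the neutral alcohol and regenerates the acid catalyst.
Total: 3 elementary steps.

3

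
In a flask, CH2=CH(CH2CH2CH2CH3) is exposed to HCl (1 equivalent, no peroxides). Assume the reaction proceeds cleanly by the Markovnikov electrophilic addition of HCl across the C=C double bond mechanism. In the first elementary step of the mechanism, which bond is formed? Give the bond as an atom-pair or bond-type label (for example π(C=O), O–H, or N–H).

Step 1: The π electrons of the C=C bond attack a proton of HCl; Markovnikov addition places the new C–H on the less-substituted alkene carbon, so the positive charge ends up on the more-substituted carbon — a secondary carbocation. The H–Cl bond breaks heterolytically, releasing Cl⁻.
The bond formed in this step is the C–H bond.

C–H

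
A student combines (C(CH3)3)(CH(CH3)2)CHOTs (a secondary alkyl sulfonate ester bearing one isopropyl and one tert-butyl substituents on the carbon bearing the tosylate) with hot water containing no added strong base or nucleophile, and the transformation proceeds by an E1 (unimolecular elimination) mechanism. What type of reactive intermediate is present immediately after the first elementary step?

Step 1: The C–O bond breaks with both electrons going to the tosylate; TsO⁻ leaves and a secondary carbocation remains.
After step 1 the species present is a secondary carbocation.

secondary carbocation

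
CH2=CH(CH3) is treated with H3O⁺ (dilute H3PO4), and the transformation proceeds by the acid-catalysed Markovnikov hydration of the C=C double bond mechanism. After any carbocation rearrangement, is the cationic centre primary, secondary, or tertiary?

secondary

Step 1: Protonation of the alkene by H3O⁺: the π bond acts as the nucleophile and picks up H⁺, giving the more stable (Markovnikov) secondary carbocation. H2O is released.
No single 1,2-shift to an adjacent carbon would give a more-substituted cation, so no rearrangement occurs.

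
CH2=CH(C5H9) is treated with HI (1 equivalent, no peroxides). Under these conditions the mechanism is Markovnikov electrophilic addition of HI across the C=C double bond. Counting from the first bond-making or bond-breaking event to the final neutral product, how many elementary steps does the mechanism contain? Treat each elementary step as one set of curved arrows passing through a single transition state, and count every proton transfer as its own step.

3

Step 1: Electrophilic addition begins with the π(C=C) electrons forming a bond to the proton of HI. Following Markovnikov's rule, the resulting cation is secondary. The H–I bond breaks heterolytically, releasing I⁻.
Step 2: Carbocation rearrangement: a 1,2-hydride shift from the adjacent cyclopentyl carbon converts the initially-formed secondary cation into the more stable tertiary cation.
Step 3: Nucleophilic attack by I⁻ on the carbocation completes the addition, giving R–I.
Total: 3 elementary steps.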